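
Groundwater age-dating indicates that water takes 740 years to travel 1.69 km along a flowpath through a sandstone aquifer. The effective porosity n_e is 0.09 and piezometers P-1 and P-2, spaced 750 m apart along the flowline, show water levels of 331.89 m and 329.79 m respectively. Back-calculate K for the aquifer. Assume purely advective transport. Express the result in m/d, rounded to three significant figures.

Hydraulic gradient i = (331.89 − 329.79) / 750 = 2.10 / 750 = 0.002800
t = 740 years = 270100 d
L = 1.69 km = 1690 m
v = L / t = 1690 / 270100 = 0.006257 m/d
K = v · n / i = 0.006257 × 0.09 / 0.002800 = 0.201 m/d

0.201 m/d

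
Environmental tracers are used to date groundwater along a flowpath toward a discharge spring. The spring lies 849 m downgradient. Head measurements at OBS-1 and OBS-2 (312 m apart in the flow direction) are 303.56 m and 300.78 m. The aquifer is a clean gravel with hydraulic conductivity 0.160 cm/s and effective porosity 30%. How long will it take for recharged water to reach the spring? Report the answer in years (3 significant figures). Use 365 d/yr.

Hydraulic gradient i = (303.56 − 300.78) / 312 = 2.78 / 312 = 0.008910
K = 0.160 cm/s × 864 = 138.2 m/d
Darcy flux q = K·i = 138.2 × 0.008910 = 1.232 m/d
Average linear velocity = 1.232 / 0.30 = 4.106 m/d
t = L / v = 849 / 4.106 = 206.8 d
   = 206.8 / 365 = 0.567 yr

0.567 years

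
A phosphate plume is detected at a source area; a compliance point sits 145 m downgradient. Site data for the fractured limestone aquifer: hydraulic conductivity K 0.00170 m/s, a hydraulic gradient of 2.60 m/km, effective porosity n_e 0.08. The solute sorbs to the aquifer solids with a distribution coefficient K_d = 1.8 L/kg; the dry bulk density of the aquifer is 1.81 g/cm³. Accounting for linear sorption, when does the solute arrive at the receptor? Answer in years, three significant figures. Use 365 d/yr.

3.47 years

K = 0.00170 m/s × 86400 s/d = 146.9 m/d
Specific discharge q = 146.9 × 0.0026 = 0.3819 m/d
Seepage velocity v = q / n = 0.3819 / 0.08 = 4.774 m/d
Retardation R = 1 + ρ_b·K_d/n = 1 + 1.81×1.8/0.08 = 41.73
Contaminant velocity v_c = v/R = 4.774/41.73 = 0.1144 m/d
t = L/v_c = 145/0.1144 = 1267 d
   = 1267/365 = 3.47 yr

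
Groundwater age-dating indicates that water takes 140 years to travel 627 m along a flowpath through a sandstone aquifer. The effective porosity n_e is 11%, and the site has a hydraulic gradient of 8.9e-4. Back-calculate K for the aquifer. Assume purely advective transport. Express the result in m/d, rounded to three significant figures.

1.52 m/d

t = 140 years = 51100 d
v = L / t = 627 / 51100 = 0.01227 m/d
K = v · n / i = 0.01227 × 0.11 / 8.9e-4 = 1.52 m/d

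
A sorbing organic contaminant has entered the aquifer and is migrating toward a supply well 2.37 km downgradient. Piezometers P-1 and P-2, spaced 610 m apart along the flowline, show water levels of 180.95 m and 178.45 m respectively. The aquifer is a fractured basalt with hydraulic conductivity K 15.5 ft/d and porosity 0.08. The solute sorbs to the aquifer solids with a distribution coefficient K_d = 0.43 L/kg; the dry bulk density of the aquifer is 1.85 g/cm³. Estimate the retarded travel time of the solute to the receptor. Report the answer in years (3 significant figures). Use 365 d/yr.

Hydraulic gradient i = (180.95 − 178.45) / 610 = 2.50 / 610 = 0.004098
K = 15.5 ft/d × 0.3048 = 4.724 m/d
Specific discharge q = 4.724 × 0.004098 = 0.01936 m/d
v = Ki/n = 4.724·0.004098/0.08 = 0.2420 m/d
Retardation R = 1 + ρ_b·K_d/n = 1 + 1.85×0.43/0.08 = 10.94
Contaminant velocity v_c = v/R = 0.2420/10.94 = 0.02212 m/d
L = 2.37 km = 2370 m
t = L/v_c = 2370/0.02212 = 107200 d
   = 107200/365 = 294 yr

294 years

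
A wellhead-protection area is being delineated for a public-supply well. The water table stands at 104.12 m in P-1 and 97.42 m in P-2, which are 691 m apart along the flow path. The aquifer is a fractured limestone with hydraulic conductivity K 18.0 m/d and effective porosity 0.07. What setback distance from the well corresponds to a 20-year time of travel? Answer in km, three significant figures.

18.2 km

Hydraulic gradient i = (104.12 − 97.42) / 691 = 6.70 / 691 = 0.009696
Darcy flux q = K·i = 18.0 × 0.009696 = 0.1745 m/d
v_s = q/n_e = 0.1745/0.07 = 2.493 m/d
T = 20 yr × 365 = 7300 d
L = v × T = 2.493 × 7300 = 18200 m
   = 18.2 km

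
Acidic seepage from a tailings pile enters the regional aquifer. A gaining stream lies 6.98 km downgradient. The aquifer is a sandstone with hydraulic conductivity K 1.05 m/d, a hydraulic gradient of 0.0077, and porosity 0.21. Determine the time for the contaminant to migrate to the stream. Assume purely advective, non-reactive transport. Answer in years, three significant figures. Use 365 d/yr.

497 years

Darcy flux q = K·i = 1.05 × 0.0077 = 0.008085 m/d
v = Ki/n = 1.05·0.0077/0.21 = 0.03850 m/d
L = 6.98 km = 6980 m
t = L / v = 6980 / 0.03850 = 181300 d
   = 181300 / 365 = 497 yr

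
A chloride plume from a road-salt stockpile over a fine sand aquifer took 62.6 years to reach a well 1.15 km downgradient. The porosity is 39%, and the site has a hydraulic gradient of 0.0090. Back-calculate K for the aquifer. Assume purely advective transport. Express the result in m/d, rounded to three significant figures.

t = 62.6 years = 22850 d
L = 1.15 km = 1150 m
v = L / t = 1150 / 22850 = 0.05033 m/d
K = v · n / i = 0.05033 × 0.39 / 0.0090 = 2.18 m/d

2.18 m/d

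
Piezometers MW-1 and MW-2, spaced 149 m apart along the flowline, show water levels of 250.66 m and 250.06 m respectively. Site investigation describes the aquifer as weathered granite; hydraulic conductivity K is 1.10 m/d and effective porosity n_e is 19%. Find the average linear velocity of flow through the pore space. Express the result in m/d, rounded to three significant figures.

0.0233 m/d

Hydraulic gradient i = (250.66 − 250.06) / 149 = 0.60 / 149 = 0.004027
Darcy flux q = K·i = 1.10 × 0.004027 = 0.004430 m/d
Average linear velocity = 0.004430 / 0.19 = 0.02331 m/d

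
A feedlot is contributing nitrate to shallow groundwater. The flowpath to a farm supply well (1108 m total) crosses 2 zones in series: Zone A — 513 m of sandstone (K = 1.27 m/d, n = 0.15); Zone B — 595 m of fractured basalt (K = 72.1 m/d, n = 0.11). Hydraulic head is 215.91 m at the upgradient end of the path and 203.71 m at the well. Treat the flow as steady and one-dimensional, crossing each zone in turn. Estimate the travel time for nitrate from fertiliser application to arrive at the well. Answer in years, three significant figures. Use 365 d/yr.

13.2 years

Total head drop ΔH = 215.91 − 203.71 = 12.20 m
Steady 1-D flow in series ⇒ the Darcy flux q is identical in every zone and the zone head losses add (resistances L/K in series).
Σ(L/K) = 513/1.27 + 595/72.1 = 403.9 + 8.252 = 412.2 d
q = ΔH / Σ(L/K) = 12.20 / 412.2 = 0.02960 m/d (same in every zone)
Zone A: v = q/n = 0.02960/0.15 = 0.1973 m/d → t_A = 513/0.1973 = 2600 d
Zone B: v = q/n = 0.02960/0.11 = 0.2691 m/d → t_B = 595/0.2691 = 2211 d
Total t = 2600 + 2211 = 4811 d
   = 4811 / 365 = 13.2 yr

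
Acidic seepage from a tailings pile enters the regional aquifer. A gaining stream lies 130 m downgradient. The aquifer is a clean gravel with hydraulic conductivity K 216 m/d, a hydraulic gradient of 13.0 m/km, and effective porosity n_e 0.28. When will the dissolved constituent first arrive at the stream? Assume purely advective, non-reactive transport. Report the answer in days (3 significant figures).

13.0 days

Darcy flux q = K·i = 216 × 0.013 = 2.808 m/d
v = Ki/n = 216·0.013/0.28 = 10.03 m/d
t = L / v = 130 / 10.03 = 12.96 d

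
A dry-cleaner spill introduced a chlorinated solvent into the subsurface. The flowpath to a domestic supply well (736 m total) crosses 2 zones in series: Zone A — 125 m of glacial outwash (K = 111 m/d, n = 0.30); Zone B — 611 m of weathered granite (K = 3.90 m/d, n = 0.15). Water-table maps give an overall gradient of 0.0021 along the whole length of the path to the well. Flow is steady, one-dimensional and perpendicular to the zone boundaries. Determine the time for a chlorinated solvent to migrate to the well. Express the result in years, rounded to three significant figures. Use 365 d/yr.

Continuity: the same q passes through each zone, so ΔH = q·Σ(L_j/K_j) — the zones act as resistances in series.
Σ(L/K) = 125/111 + 611/3.90 = 1.126 + 156.7 = 157.8 d
K_eq = L_total / Σ(L/K) = 736 / 157.8 = 4.664 m/d
q = K_eq · i = 4.664 × 0.0021 = 0.009795 m/d (same in every zone)
Zone A: v = q/n = 0.009795/0.30 = 0.03265 m/d → t_A = 125/0.03265 = 3828 d
Zone B: v = q/n = 0.009795/0.15 = 0.06530 m/d → t_B = 611/0.06530 = 9357 d
Total t = 3828 + 9357 = 13190 d
   = 13190 / 365 = 36.1 yr

36.1 years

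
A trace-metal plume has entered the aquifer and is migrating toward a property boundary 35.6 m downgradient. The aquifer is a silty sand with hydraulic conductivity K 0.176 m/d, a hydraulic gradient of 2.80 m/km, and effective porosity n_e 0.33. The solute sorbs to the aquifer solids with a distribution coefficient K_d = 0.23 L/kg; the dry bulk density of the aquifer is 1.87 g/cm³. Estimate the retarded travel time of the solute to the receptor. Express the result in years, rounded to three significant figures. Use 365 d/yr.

150 years

q = Ki = 0.176 × 0.0028 = 4.928e-4 m/d
Seepage velocity v = q / n = 4.928e-4 / 0.33 = 0.001493 m/d
Retardation R = 1 + ρ_b·K_d/n = 1 + 1.87×0.23/0.33 = 2.303
Contaminant velocity v_c = v/R = 0.001493/2.303 = 6.483e-4 m/d
t = L/v_c = 35.6/6.483e-4 = 54910 d
   = 54910/365 = 150 yr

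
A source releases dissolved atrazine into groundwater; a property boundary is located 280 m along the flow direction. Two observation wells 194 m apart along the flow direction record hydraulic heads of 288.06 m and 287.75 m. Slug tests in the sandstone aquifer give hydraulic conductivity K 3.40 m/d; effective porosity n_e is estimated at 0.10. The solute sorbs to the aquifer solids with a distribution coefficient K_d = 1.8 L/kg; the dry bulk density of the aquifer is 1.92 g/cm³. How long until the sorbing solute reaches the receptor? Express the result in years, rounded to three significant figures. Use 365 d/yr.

502 years

Hydraulic gradient i = (288.06 − 287.75) / 194 = 0.31 / 194 = 0.001598
q = Ki = 3.40 × 0.001598 = 0.005433 m/d
v = Ki/n = 3.40·0.001598/0.10 = 0.05433 m/d
Retardation R = 1 + ρ_b·K_d/n = 1 + 1.92×1.8/0.10 = 35.56
Contaminant velocity v_c = v/R = 0.05433/35.56 = 0.001528 m/d
t = L/v_c = 280/0.001528 = 183300 d
   = 183300/365 = 502 yr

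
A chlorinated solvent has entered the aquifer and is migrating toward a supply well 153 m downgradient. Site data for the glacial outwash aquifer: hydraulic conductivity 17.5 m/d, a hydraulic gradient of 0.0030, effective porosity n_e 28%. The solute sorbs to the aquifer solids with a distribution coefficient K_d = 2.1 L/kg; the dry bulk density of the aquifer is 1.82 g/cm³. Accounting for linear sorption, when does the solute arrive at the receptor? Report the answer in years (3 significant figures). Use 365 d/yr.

q = Ki = 17.5 × 0.0030 = 0.05250 m/d
Seepage velocity v = q / n = 0.05250 / 0.28 = 0.1875 m/d
Retardation R = 1 + ρ_b·K_d/n = 1 + 1.82×2.1/0.28 = 14.65
Contaminant velocity v_c = v/R = 0.1875/14.65 = 0.01280 m/d
t = L/v_c = 153/0.01280 = 11950 d
   = 11950/365 = 32.8 yr

32.8 years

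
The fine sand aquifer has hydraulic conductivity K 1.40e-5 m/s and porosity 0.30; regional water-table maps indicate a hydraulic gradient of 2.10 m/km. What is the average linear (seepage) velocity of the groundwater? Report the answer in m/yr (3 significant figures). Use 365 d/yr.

3.09 m/yr

K = 1.40e-5 m/s × 86400 s/d = 1.210 m/d
Specific discharge q = 1.210 × 0.0021 = 0.002540 m/d
Seepage velocity v = q / n = 0.002540 / 0.30 = 0.008467 m/d
   = 0.008467 × 365 = 3.09 m/yr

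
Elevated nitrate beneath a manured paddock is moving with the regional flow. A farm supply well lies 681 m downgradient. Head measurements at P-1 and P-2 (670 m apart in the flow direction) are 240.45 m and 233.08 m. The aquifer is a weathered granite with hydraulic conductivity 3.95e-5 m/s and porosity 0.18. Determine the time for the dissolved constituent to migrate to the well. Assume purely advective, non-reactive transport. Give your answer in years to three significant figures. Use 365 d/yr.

8.95 years

Hydraulic gradient i = (240.45 − 233.08) / 670 = 7.37 / 670 = 0.01100
K = 3.95e-5 m/s × 86400 s/d = 3.413 m/d
Darcy flux q = K·i = 3.413 × 0.01100 = 0.03754 m/d
Seepage velocity v = q / n = 0.03754 / 0.18 = 0.2086 m/d
t = L / v = 681 / 0.2086 = 3265 d
   = 3265 / 365 = 8.95 yr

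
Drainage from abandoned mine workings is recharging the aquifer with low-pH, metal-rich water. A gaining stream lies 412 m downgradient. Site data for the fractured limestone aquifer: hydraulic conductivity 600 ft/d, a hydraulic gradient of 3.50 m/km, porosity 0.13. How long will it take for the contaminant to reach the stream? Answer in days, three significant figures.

83.7 days

K = 600 ft/d × 0.3048 = 182.9 m/d
Specific discharge q = 182.9 × 0.0035 = 0.6401 m/d
v_s = q/n_e = 0.6401/0.13 = 4.924 m/d
t = L / v = 412 / 4.924 = 83.68 d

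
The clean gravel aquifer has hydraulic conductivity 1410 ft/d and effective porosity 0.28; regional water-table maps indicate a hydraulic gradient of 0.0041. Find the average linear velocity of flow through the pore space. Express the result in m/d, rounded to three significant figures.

K = 1410 ft/d × 0.3048 = 429.8 m/d
q = Ki = 429.8 × 0.0041 = 1.762 m/d
Seepage velocity v = q / n = 1.762 / 0.28 = 6.293 m/d

6.29 m/d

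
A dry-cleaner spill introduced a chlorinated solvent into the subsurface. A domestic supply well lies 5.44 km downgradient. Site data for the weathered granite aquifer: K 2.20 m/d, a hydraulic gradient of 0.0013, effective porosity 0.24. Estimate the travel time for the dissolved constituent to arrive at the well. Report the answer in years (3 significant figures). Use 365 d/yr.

1250 years

Specific discharge q = 2.20 × 0.0013 = 0.002860 m/d
Average linear velocity = 0.002860 / 0.24 = 0.01192 m/d
L = 5.44 km = 5440 m
t = L / v = 5440 / 0.01192 = 456500 d
   = 456500 / 365 = 1250 yr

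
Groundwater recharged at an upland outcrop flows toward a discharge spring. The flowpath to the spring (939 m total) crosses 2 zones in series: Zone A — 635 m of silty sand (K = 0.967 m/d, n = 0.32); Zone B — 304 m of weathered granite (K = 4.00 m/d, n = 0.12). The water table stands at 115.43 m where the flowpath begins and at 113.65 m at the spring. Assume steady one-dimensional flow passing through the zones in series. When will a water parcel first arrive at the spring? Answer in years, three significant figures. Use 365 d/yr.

270 years

Total head drop ΔH = 115.43 − 113.65 = 1.78 m
Continuity: the same q passes through each zone, so ΔH = q·Σ(L_j/K_j) — the zones act as resistances in series.
Σ(L/K) = 635/0.967 + 304/4.00 = 656.7 + 76.00 = 732.7 d
q = ΔH / Σ(L/K) = 1.78 / 732.7 = 0.002429 m/d (same in every zone)
Zone A: v = q/n = 0.002429/0.32 = 0.007592 m/d → t_A = 635/0.007592 = 83640 d
Zone B: v = q/n = 0.002429/0.12 = 0.02025 m/d → t_B = 304/0.02025 = 15020 d
Total t = 83640 + 15020 = 98660 d
   = 98660 / 365 = 270 yr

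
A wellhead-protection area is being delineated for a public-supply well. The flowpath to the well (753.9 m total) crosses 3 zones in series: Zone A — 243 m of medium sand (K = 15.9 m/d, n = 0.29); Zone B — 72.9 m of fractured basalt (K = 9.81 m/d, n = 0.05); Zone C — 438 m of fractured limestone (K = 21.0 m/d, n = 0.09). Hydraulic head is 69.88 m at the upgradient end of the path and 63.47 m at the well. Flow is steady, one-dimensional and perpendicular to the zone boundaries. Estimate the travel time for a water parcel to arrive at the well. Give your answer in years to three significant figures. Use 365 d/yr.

Total head drop ΔH = 69.88 − 63.47 = 6.41 m
Steady 1-D flow in series ⇒ the Darcy flux q is identical in every zone and the zone head losses add (resistances L/K in series).
Σ(L/K) = 243/15.9 + 72.9/9.81 + 438/21.0 = 15.28 + 7.431 + 20.86 = 43.57 d
q = ΔH / Σ(L/K) = 6.41 / 43.57 = 0.1471 m/d (same in every zone)
Zone A: v = q/n = 0.1471/0.29 = 0.5073 m/d → t_A = 243/0.5073 = 479.0 d
Zone B: v = q/n = 0.1471/0.05 = 2.942 m/d → t_B = 72.9/2.942 = 24.78 d
Zone C: v = q/n = 0.1471/0.09 = 1.635 m/d → t_C = 438/1.635 = 268.0 d
Total t = 479.0 + 24.78 + 268.0 = 771.7 d
   = 771.7 / 365 = 2.11 yr

2.11 years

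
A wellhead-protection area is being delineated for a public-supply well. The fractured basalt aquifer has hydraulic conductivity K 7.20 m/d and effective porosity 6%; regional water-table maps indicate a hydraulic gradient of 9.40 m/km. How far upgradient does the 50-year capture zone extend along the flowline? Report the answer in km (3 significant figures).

20.6 km

Darcy flux q = K·i = 7.20 × 0.0094 = 0.06768 m/d
Average linear velocity = 0.06768 / 0.06 = 1.128 m/d
T = 50 yr × 365 = 18250 d
L = v × T = 1.128 × 18250 = 20590 m
   = 20.6 km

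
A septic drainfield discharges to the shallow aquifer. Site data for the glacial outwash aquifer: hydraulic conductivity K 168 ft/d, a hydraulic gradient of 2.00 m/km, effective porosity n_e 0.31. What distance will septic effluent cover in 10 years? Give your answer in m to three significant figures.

1210 m

K = 168 ft/d × 0.3048 = 51.21 m/d
q = Ki = 51.21 × 0.0020 = 0.1024 m/d
Average linear velocity = 0.1024 / 0.31 = 0.3304 m/d
T = 10 yr × 365 = 3650 d
L = v × T = 0.3304 × 3650 = 1206 m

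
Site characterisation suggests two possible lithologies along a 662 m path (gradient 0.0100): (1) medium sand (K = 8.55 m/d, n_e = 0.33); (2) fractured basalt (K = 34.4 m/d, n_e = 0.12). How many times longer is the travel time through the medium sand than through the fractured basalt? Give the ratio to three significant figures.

Unit 1 (medium sand): v = 8.55×0.010/0.33 = 0.2591 m/d, t = 662/0.2591 = 2555 d
Unit 2 (fractured basalt): v = 34.4×0.010/0.12 = 2.867 m/d, t = 662/2.867 = 230.9 d
t(medium sand) / t(fractured basalt) = 2555/230.9 = 11.1

11.1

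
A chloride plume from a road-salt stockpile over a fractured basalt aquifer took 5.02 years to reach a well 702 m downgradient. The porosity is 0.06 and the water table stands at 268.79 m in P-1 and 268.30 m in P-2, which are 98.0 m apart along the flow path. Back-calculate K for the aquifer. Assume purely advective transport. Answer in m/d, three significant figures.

4.60 m/d

Hydraulic gradient i = (268.79 − 268.30) / 98.0 = 0.49 / 98.0 = 0.005000
t = 5.02 years = 1832 d
v = L / t = 702 / 1832 = 0.3831 m/d
K = v · n / i = 0.3831 × 0.06 / 0.005000 = 4.60 m/d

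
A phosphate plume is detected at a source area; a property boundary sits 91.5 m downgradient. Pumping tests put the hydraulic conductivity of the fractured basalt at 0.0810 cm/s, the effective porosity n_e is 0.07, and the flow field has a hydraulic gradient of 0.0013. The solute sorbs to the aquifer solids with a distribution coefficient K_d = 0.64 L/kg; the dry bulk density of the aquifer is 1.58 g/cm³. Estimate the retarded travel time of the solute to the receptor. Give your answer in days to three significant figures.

1090 days

K = 0.0810 cm/s × 864 = 69.98 m/d
Specific discharge q = 69.98 × 0.0013 = 0.09098 m/d
v_s = q/n_e = 0.09098/0.07 = 1.300 m/d
Retardation R = 1 + ρ_b·K_d/n = 1 + 1.58×0.64/0.07 = 15.45
Contaminant velocity v_c = v/R = 1.300/15.45 = 0.08415 m/d
t = L/v_c = 91.5/0.08415 = 1087 d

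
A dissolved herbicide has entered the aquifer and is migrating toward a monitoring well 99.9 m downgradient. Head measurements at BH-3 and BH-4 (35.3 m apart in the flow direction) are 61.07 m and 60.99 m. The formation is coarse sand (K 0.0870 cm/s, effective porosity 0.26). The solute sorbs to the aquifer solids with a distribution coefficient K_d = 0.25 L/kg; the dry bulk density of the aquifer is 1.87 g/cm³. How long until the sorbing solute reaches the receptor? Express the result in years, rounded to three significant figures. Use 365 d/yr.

1.17 years

Hydraulic gradient i = (61.07 − 60.99) / 35.3 = 0.08 / 35.3 = 0.002266
K = 0.0870 cm/s × 864 = 75.17 m/d
q = Ki = 75.17 × 0.002266 = 0.1704 m/d
v_s = q/n_e = 0.1704/0.26 = 0.6552 m/d
Retardation R = 1 + ρ_b·K_d/n = 1 + 1.87×0.25/0.26 = 2.798
Contaminant velocity v_c = v/R = 0.6552/2.798 = 0.2342 m/d
t = L/v_c = 99.9/0.2342 = 426.6 d
   = 426.6/365 = 1.17 yr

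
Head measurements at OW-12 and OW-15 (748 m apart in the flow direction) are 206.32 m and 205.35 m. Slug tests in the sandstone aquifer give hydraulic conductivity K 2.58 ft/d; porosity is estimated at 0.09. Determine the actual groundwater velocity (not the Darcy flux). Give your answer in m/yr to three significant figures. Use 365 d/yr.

4.14 m/yr

Hydraulic gradient i = (206.32 − 205.35) / 748 = 0.97 / 748 = 0.001297
K = 2.58 ft/d × 0.3048 = 0.7864 m/d
Specific discharge q = 0.7864 × 0.001297 = 0.001020 m/d
v_s = q/n_e = 0.001020/0.09 = 0.01133 m/d
   = 0.01133 × 365 = 4.14 m/yr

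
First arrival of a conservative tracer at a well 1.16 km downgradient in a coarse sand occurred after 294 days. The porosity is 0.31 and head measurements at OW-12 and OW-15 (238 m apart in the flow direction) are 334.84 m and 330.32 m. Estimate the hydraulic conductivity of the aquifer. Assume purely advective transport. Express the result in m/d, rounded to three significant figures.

64.4 m/d

Hydraulic gradient i = (334.84 − 330.32) / 238 = 4.52 / 238 = 0.01899
L = 1.16 km = 1160 m
v = L / t = 1160 / 294 = 3.946 m/d
K = v · n / i = 3.946 × 0.31 / 0.01899 = 64.4 m/d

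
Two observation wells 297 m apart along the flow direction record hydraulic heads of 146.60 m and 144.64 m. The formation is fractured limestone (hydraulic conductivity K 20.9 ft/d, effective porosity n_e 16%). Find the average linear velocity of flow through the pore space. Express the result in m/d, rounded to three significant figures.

Hydraulic gradient i = (146.60 − 144.64) / 297 = 1.96 / 297 = 0.006599
K = 20.9 ft/d × 0.3048 = 6.370 m/d
Specific discharge q = 6.370 × 0.006599 = 0.04204 m/d
v_s = q/n_e = 0.04204/0.16 = 0.2627 m/d

0.263 m/d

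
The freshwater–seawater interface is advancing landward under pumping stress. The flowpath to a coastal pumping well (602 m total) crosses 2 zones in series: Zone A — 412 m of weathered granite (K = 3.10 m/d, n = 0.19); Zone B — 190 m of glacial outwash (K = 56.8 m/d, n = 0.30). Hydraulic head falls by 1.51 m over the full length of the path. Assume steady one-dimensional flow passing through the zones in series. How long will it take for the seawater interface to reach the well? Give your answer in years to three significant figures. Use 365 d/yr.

Continuity: the same q passes through each zone, so ΔH = q·Σ(L_j/K_j) — the zones act as resistances in series.
Σ(L/K) = 412/3.10 + 190/56.8 = 132.9 + 3.345 = 136.2 d
q = ΔH / Σ(L/K) = 1.51 / 136.2 = 0.01108 m/d (same in every zone)
Zone A: v = q/n = 0.01108/0.19 = 0.05833 m/d → t_A = 412/0.05833 = 7063 d
Zone B: v = q/n = 0.01108/0.30 = 0.03694 m/d → t_B = 190/0.03694 = 5143 d
Total t = 7063 + 5143 = 12210 d
   = 12210 / 365 = 33.4 yr

33.4 years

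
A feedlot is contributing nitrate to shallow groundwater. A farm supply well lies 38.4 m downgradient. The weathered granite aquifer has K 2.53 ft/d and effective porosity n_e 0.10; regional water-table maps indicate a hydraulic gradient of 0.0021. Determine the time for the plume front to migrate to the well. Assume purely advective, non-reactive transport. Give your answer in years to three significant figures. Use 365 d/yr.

K = 2.53 ft/d × 0.3048 = 0.7711 m/d
Specific discharge q = 0.7711 × 0.0021 = 0.001619 m/d
Seepage velocity v = q / n = 0.001619 / 0.10 = 0.01619 m/d
t = L / v = 38.4 / 0.01619 = 2371 d
   = 2371 / 365 = 6.50 yr

6.50 years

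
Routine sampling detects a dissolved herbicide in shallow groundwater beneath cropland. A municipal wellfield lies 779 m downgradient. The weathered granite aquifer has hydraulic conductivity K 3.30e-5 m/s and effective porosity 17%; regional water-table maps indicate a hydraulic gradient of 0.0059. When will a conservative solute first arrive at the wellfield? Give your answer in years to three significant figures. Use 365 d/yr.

21.6 years

K = 3.30e-5 m/s × 86400 s/d = 2.851 m/d
Darcy flux q = K·i = 2.851 × 0.0059 = 0.01682 m/d
Average linear velocity = 0.01682 / 0.17 = 0.09895 m/d
t = L / v = 779 / 0.09895 = 7872 d
   = 7872 / 365 = 21.6 yr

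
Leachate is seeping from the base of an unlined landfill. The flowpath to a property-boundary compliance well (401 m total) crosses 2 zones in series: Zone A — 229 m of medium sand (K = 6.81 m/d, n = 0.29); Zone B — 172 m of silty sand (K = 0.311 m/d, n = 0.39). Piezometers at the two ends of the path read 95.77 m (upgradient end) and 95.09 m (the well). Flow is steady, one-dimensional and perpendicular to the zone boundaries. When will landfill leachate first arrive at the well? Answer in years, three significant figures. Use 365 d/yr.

316 years

Total head drop ΔH = 95.77 − 95.09 = 0.68 m
Continuity: the same q passes through each zone, so ΔH = q·Σ(L_j/K_j) — the zones act as resistances in series.
Σ(L/K) = 229/6.81 + 172/0.311 = 33.63 + 553.1 = 586.7 d
q = ΔH / Σ(L/K) = 0.68 / 586.7 = 0.001159 m/d (same in every zone)
Zone A: v = q/n = 0.001159/0.29 = 0.003997 m/d → t_A = 229/0.003997 = 57300 d
Zone B: v = q/n = 0.001159/0.39 = 0.002972 m/d → t_B = 172/0.002972 = 57870 d
Total t = 57300 + 57870 = 115200 d
   = 115200 / 365 = 316 yr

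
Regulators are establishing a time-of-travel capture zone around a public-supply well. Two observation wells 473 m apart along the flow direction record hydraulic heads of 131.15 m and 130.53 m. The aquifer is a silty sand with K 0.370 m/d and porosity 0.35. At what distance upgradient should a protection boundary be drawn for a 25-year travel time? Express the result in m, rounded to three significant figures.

12.6 m

Hydraulic gradient i = (131.15 − 130.53) / 473 = 0.62 / 473 = 0.001311
Darcy flux q = K·i = 0.370 × 0.001311 = 4.850e-4 m/d
v_s = q/n_e = 4.850e-4/0.35 = 0.001386 m/d
T = 25 yr × 365 = 9125 d
L = v × T = 0.001386 × 9125 = 12.64 m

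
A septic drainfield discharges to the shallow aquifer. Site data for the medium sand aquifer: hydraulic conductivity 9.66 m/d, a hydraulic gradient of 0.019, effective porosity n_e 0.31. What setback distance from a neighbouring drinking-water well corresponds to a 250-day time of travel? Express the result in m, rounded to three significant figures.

q = Ki = 9.66 × 0.019 = 0.1835 m/d
v_s = q/n_e = 0.1835/0.31 = 0.5921 m/d
L = v × T = 0.5921 × 250 = 148.0 m

148 m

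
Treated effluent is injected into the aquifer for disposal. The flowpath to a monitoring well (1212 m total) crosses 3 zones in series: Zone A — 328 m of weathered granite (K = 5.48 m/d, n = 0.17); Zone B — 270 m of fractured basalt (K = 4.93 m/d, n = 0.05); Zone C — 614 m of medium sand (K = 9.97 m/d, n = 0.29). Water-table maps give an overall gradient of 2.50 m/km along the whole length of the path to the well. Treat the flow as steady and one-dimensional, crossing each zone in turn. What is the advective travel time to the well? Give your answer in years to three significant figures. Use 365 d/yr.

39.4 years

Continuity: the same q passes through each zone, so ΔH = q·Σ(L_j/K_j) — the zones act as resistances in series.
Σ(L/K) = 328/5.48 + 270/4.93 + 614/9.97 = 59.85 + 54.77 + 61.58 = 176.2 d
K_eq = L_total / Σ(L/K) = 1212 / 176.2 = 6.878 m/d
q = K_eq · i = 6.878 × 0.0025 = 0.01720 m/d (same in every zone)
Zone A: v = q/n = 0.01720/0.17 = 0.1012 m/d → t_A = 328/0.1012 = 3243 d
Zone B: v = q/n = 0.01720/0.05 = 0.3439 m/d → t_B = 270/0.3439 = 785.1 d
Zone C: v = q/n = 0.01720/0.29 = 0.05930 m/d → t_C = 614/0.05930 = 10350 d
Total t = 3243 + 785.1 + 10350 = 14380 d
   = 14380 / 365 = 39.4 yr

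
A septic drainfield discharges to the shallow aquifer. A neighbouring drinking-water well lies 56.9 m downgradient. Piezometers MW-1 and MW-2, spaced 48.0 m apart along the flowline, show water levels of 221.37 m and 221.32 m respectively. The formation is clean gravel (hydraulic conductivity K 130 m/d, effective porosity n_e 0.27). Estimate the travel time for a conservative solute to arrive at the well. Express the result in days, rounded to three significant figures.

113 days

Hydraulic gradient i = (221.37 − 221.32) / 48.0 = 0.05 / 48.0 = 0.001042
q = Ki = 130 × 0.001042 = 0.1354 m/d
v_s = q/n_e = 0.1354/0.27 = 0.5015 m/d
t = L / v = 56.9 / 0.5015 = 113.4 d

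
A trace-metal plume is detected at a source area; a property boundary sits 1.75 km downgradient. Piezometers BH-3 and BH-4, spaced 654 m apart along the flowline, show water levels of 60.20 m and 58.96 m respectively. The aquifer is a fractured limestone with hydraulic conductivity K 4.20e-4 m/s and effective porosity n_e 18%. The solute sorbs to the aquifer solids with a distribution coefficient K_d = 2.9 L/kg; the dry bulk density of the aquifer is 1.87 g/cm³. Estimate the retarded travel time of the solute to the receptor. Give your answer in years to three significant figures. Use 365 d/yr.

Hydraulic gradient i = (60.20 − 58.96) / 654 = 1.24 / 654 = 0.001896
K = 4.20e-4 m/s × 86400 s/d = 36.29 m/d
Specific discharge q = 36.29 × 0.001896 = 0.06880 m/d
v = Ki/n = 36.29·0.001896/0.18 = 0.3822 m/d
Retardation R = 1 + ρ_b·K_d/n = 1 + 1.87×2.9/0.18 = 31.13
Contaminant velocity v_c = v/R = 0.3822/31.13 = 0.01228 m/d
L = 1.75 km = 1750 m
t = L/v_c = 1750/0.01228 = 142500 d
   = 142500/365 = 390 yr

390 years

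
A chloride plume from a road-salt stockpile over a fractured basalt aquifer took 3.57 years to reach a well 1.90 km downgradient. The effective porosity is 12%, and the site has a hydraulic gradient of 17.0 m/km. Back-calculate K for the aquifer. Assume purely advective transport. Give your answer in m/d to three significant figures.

t = 3.57 years = 1303 d
L = 1.90 km = 1900 m
v = L / t = 1900 / 1303 = 1.458 m/d
K = v · n / i = 1.458 × 0.12 / 0.017 = 10.3 m/d

10.3 m/d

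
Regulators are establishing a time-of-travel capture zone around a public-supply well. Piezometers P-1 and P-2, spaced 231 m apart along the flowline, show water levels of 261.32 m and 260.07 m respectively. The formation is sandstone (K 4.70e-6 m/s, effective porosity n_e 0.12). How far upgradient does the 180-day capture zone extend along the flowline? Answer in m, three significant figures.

3.30 m

Hydraulic gradient i = (261.32 − 260.07) / 231 = 1.25 / 231 = 0.005411
K = 4.70e-6 m/s × 86400 s/d = 0.4061 m/d
Darcy flux q = K·i = 0.4061 × 0.005411 = 0.002197 m/d
v_s = q/n_e = 0.002197/0.12 = 0.01831 m/d
L = v × T = 0.01831 × 180 = 3.296 m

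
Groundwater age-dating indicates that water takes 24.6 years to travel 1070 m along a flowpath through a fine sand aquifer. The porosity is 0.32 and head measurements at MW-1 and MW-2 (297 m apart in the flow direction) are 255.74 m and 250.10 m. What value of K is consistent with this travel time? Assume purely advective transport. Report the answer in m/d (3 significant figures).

2.01 m/d

Hydraulic gradient i = (255.74 − 250.10) / 297 = 5.64 / 297 = 0.01899
t = 24.6 years = 8979 d
v = L / t = 1070 / 8979 = 0.1192 m/d
K = v · n / i = 0.1192 × 0.32 / 0.01899 = 2.01 m/d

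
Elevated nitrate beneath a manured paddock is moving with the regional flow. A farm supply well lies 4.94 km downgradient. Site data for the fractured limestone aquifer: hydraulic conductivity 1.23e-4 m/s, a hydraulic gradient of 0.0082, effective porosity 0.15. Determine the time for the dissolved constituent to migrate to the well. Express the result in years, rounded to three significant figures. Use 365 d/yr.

K = 1.23e-4 m/s × 86400 s/d = 10.63 m/d
Specific discharge q = 10.63 × 0.0082 = 0.08714 m/d
Seepage velocity v = q / n = 0.08714 / 0.15 = 0.5810 m/d
L = 4.94 km = 4940 m
t = L / v = 4940 / 0.5810 = 8503 d
   = 8503 / 365 = 23.3 yr

23.3 years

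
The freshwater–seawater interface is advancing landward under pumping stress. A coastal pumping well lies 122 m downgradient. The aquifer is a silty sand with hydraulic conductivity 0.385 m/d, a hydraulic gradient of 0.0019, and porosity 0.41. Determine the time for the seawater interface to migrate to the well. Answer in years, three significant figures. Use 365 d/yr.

Darcy flux q = K·i = 0.385 × 0.0019 = 7.315e-4 m/d
v_s = q/n_e = 7.315e-4/0.41 = 0.001784 m/d
t = L / v = 122 / 0.001784 = 68380 d
   = 68380 / 365 = 187 yr

187 years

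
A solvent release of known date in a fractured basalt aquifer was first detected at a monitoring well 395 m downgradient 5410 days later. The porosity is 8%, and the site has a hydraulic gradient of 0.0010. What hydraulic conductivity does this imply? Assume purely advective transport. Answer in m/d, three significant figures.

v = L / t = 395 / 5410 = 0.07301 m/d
K = v · n / i = 0.07301 × 0.08 / 0.0010 = 5.84 m/d

5.84 m/d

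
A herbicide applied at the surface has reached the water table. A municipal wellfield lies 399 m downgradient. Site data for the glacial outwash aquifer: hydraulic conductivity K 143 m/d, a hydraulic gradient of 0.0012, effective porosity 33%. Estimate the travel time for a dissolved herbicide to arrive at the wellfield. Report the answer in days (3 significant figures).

Darcy flux q = K·i = 143 × 0.0012 = 0.1716 m/d
Seepage velocity v = q / n = 0.1716 / 0.33 = 0.5200 m/d
t = L / v = 399 / 0.5200 = 767.3 d

767 days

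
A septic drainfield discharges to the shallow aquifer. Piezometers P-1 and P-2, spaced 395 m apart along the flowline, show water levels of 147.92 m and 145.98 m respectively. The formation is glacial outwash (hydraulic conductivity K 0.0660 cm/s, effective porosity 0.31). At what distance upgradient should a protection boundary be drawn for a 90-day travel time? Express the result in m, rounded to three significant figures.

81.3 m

Hydraulic gradient i = (147.92 − 145.98) / 395 = 1.94 / 395 = 0.004911
K = 0.0660 cm/s × 864 = 57.02 m/d
Specific discharge q = 57.02 × 0.004911 = 0.2801 m/d
Seepage velocity v = q / n = 0.2801 / 0.31 = 0.9034 m/d
L = v × T = 0.9034 × 90 = 81.31 m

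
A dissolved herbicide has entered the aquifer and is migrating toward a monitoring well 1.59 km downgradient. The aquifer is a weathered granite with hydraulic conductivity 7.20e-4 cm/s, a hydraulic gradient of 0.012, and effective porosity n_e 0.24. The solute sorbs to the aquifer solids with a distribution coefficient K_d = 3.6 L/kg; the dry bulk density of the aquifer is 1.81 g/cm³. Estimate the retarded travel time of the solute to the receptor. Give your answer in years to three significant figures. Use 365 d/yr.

K = 7.20e-4 cm/s × 864 = 0.6221 m/d
Darcy flux q = K·i = 0.6221 × 0.012 = 0.007465 m/d
v_s = q/n_e = 0.007465/0.24 = 0.03110 m/d
Retardation R = 1 + ρ_b·K_d/n = 1 + 1.81×3.6/0.24 = 28.15
Contaminant velocity v_c = v/R = 0.03110/28.15 = 0.001105 m/d
L = 1.59 km = 1590 m
t = L/v_c = 1590/0.001105 = 1.439e6 d
   = 1.439e6/365 = 3940 yr

3940 years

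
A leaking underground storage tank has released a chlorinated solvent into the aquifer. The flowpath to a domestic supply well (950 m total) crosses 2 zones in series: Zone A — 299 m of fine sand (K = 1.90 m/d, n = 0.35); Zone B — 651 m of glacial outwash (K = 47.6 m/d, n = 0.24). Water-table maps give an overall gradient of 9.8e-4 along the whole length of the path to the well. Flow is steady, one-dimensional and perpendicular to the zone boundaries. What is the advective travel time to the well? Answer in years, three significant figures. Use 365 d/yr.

131 years

Continuity: the same q passes through each zone, so ΔH = q·Σ(L_j/K_j) — the zones act as resistances in series.
Σ(L/K) = 299/1.90 + 651/47.6 = 157.4 + 13.68 = 171.0 d
K_eq = L_total / Σ(L/K) = 950 / 171.0 = 5.554 m/d
q = K_eq · i = 5.554 × 9.8e-4 = 0.005443 m/d (same in every zone)
Zone A: v = q/n = 0.005443/0.35 = 0.01555 m/d → t_A = 299/0.01555 = 19230 d
Zone B: v = q/n = 0.005443/0.24 = 0.02268 m/d → t_B = 651/0.02268 = 28700 d
Total t = 19230 + 28700 = 47930 d
   = 47930 / 365 = 131 yr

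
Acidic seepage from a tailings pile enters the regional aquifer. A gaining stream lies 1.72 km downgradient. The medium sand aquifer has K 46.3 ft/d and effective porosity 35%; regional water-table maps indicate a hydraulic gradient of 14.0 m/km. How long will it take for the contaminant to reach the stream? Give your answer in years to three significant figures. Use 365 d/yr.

K = 46.3 ft/d × 0.3048 = 14.11 m/d
q = Ki = 14.11 × 0.014 = 0.1976 m/d
Average linear velocity = 0.1976 / 0.35 = 0.5645 m/d
L = 1.72 km = 1720 m
t = L / v = 1720 / 0.5645 = 3047 d
   = 3047 / 365 = 8.35 yr

8.35 years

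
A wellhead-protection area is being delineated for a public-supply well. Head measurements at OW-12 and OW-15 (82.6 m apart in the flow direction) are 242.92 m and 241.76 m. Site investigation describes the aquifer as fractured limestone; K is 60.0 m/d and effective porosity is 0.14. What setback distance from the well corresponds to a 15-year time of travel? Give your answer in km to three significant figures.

Hydraulic gradient i = (242.92 − 241.76) / 82.6 = 1.16 / 82.6 = 0.01404
Specific discharge q = 60.0 × 0.01404 = 0.8426 m/d
v_s = q/n_e = 0.8426/0.14 = 6.019 m/d
T = 15 yr × 365 = 5475 d
L = v × T = 6.019 × 5475 = 32950 m
   = 33.0 km

33.0 km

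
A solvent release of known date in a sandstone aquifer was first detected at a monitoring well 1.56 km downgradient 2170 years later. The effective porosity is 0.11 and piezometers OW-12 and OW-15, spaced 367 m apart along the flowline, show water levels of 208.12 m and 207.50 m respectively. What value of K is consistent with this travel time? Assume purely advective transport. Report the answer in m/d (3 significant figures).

0.128 m/d

Hydraulic gradient i = (208.12 − 207.50) / 367 = 0.62 / 367 = 0.001689
t = 2170 years = 792100 d
L = 1.56 km = 1560 m
v = L / t = 1560 / 792100 = 0.001970 m/d
K = v · n / i = 0.001970 × 0.11 / 0.001689 = 0.128 m/d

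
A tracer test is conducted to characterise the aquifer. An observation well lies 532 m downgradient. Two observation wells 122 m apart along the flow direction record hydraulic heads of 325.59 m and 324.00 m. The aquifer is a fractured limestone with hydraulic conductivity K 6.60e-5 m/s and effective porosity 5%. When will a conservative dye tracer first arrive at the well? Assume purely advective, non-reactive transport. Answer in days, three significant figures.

Hydraulic gradient i = (325.59 − 324.00) / 122 = 1.59 / 122 = 0.01303
K = 6.60e-5 m/s × 86400 s/d = 5.702 m/d
q = Ki = 5.702 × 0.01303 = 0.07432 m/d
v = Ki/n = 5.702·0.01303/0.05 = 1.486 m/d
t = L / v = 532 / 1.486 = 357.9 d

358 days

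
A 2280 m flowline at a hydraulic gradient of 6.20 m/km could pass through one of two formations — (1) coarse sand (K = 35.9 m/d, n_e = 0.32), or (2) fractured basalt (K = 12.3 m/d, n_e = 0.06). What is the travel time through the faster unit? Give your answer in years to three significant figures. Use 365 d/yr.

Unit 1 (coarse sand): v = 35.9×0.0062/0.32 = 0.6956 m/d, t = 2280/0.6956 = 3278 d
Unit 2 (fractured basalt): v = 12.3×0.0062/0.06 = 1.271 m/d, t = 2280/1.271 = 1794 d
Faster: 1794 d / 365 = 4.91 yr

4.91 years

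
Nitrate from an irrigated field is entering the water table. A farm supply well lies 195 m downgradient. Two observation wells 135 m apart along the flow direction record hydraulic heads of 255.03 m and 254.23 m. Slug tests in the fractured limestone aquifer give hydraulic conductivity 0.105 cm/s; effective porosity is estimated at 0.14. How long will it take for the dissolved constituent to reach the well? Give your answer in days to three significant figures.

50.8 days

Hydraulic gradient i = (255.03 − 254.23) / 135 = 0.80 / 135 = 0.005926
K = 0.105 cm/s × 864 = 90.72 m/d
Darcy flux q = K·i = 90.72 × 0.005926 = 0.5376 m/d
v = Ki/n = 90.72·0.005926/0.14 = 3.840 m/d
t = L / v = 195 / 3.840 = 50.78 d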